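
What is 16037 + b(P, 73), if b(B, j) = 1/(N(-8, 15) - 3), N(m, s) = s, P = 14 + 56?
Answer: 192445/12 ≈ 16037.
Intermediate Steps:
P = 70
b(B, j) = 1/12 (b(B, j) = 1/(15 - 3) = 1/12)
16037 + b(P, 73) = 16037 + 1/12 = 192445/12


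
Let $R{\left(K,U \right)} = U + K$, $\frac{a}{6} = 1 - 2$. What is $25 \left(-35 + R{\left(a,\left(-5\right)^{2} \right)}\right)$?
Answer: $-400$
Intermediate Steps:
$a = -6$ ($a = 6 \left(1 - 2\right) = 6 \left(-1\right) = -6$)
$R{\left(K,U \right)} = K + U$
$25 \left(-35 + R{\left(a,\left(-5\right)^{2} \right)}\right) = 25 \left(-35 - \left(6 - \left(-5\right)^{2}\right)\right) = 25 \left(-35 + \left(-6 + 25\right)\right) = 25 \left(-35 + 19\right) = 25 \left(-16\right) = -400$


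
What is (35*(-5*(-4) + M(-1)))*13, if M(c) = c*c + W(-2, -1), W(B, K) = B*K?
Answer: 10465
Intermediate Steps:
M(c) = 2 + c² (M(c) = c*c - 2*(-1) = c² + 2 = 2 + c²)
(35*(-5*(-4) + M(-1)))*13 = (35*(-5*(-4) + (2 + (-1)²)))*13 = (35*(20 + (2 + 1)))*13 = (35*(20 + 3))*13 = (35*23)*13 = 805*13 = 10465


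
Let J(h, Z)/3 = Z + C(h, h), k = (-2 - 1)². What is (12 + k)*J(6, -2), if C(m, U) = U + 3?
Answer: 441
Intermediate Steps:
C(m, U) = 3 + U
k = 9 (k = (-3)² = 9)
J(h, Z) = 9 + 3*Z + 3*h (J(h, Z) = 3*(Z + (3 + h)) = 3*(3 + Z + h) = 9 + 3*Z + 3*h)
(12 + k)*J(6, -2) = (12 + 9)*(9 + 3*(-2) + 3*6) = 21*(9 - 6 + 18) = 21*21 = 441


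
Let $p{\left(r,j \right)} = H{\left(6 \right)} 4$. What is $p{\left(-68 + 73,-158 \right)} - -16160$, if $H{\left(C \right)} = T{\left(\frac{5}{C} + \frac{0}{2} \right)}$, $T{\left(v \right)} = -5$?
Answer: $16140$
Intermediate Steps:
$H{\left(C \right)} = -5$
$p{\left(r,j \right)} = -20$ ($p{\left(r,j \right)} = \left(-5\right) 4 = -20$)
$p{\left(-68 + 73,-158 \right)} - -16160 = -20 - -16160 = -20 + 16160 = 16140$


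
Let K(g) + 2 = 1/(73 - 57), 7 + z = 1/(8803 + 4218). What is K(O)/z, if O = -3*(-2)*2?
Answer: 403651/1458336 ≈ 0.27679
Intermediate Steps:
z = -91146/13021 (z = -7 + 1/(8803 + 4218) = -7 + 1/13021 = -91146/13021 ≈ -6.9999)
O = 12 (O = 6*2 = 12)
K(g) = -31/16 (K(g) = -2 + 1/(73 - 57) = -2 + 1/16 = -31/16)
K(O)/z = -31/(16*(-91146/13021)) = -31/16*(-13021/91146) = 403651/1458336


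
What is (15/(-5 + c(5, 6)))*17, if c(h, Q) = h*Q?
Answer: 51/5 ≈ 10.200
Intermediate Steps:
c(h, Q) = Q*h
(15/(-5 + c(5, 6)))*17 = (15/(-5 + 6*5))*17 = (15/(-5 + 30))*17 = (15/25)*17 = (15*(1/25))*17 = (⅗)*17 = 51/5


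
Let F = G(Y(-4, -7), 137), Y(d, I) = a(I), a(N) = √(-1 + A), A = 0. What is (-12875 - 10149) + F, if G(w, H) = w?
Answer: -23024 + I ≈ -23024.0 + 1.0*I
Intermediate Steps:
a(N) = I (a(N) = √(-1 + 0) = √(-1) = I)
Y(d, I) = I
F = I ≈ 1.0*I
(-12875 - 10149) + F = (-12875 - 10149) + I = -23024 + I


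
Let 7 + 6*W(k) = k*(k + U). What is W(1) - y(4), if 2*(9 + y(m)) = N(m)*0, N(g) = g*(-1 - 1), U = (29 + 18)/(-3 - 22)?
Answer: 1153/150 ≈ 7.6867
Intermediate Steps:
U = -47/25 (U = 47/(-25) = 47*(-1/25) = -47/25 ≈ -1.8800)
W(k) = -7/6 + k*(-47/25 + k)/6 (W(k) = -7/6 + (k*(k - 47/25))/6 = -7/6 + (k*(-47/25 + k))/6 = -7/6 + k*(-47/25 + k)/6)
N(g) = -2*g (N(g) = g*(-2) = -2*g)
y(m) = -9 (y(m) = -9 + (-2*m*0)/2 = -9 + (½)*0 = -9 + 0 = -9)
W(1) - y(4) = (-7/6 - 47/150*1 + (⅙)*1²) - 1*(-9) = (-7/6 - 47/150 + (⅙)*1) + 9 = (-7/6 - 47/150 + ⅙) + 9 = -197/150 + 9 = 1153/150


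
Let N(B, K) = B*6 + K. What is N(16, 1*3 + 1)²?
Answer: 10000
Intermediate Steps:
N(B, K) = K + 6*B (N(B, K) = 6*B + K = K + 6*B)
N(16, 1*3 + 1)² = ((1*3 + 1) + 6*16)² = ((3 + 1) + 96)² = (4 + 96)² = 100² = 10000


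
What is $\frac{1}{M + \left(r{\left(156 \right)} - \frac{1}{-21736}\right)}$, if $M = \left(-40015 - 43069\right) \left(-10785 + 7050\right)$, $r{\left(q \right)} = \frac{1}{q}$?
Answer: $\frac{65208}{20235264398341} \approx 3.2225 \cdot 10^{-9}$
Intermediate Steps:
$M = 310318740$ ($M = \left(-83084\right) \left(-3735\right) = 310318740$)
$\frac{1}{M + \left(r{\left(156 \right)} - \frac{1}{-21736}\right)} = \frac{1}{310318740 + \left(\frac{1}{156} - \frac{1}{-21736}\right)} = \frac{1}{310318740 + \left(\frac{1}{156} - - \frac{1}{21736}\right)} = \frac{1}{310318740 + \left(\frac{1}{156} + \frac{1}{21736}\right)} = \frac{1}{310318740 + \frac{421}{65208}} = \frac{1}{\frac{20235264398341}{65208}} = \frac{65208}{20235264398341}$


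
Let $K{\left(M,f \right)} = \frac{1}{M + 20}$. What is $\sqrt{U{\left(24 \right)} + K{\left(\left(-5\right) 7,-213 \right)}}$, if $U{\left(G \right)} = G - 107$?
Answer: $\frac{i \sqrt{18690}}{15} \approx 9.1141 i$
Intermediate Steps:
$U{\left(G \right)} = -107 + G$
$K{\left(M,f \right)} = \frac{1}{20 + M}$
$\sqrt{U{\left(24 \right)} + K{\left(\left(-5\right) 7,-213 \right)}} = \sqrt{\left(-107 + 24\right) + \frac{1}{20 - 35}} = \sqrt{-83 + \frac{1}{20 - 35}} = \sqrt{-83 + \frac{1}{-15}} = \sqrt{-83 - \frac{1}{15}} = \sqrt{- \frac{1246}{15}} = \frac{i \sqrt{18690}}{15}$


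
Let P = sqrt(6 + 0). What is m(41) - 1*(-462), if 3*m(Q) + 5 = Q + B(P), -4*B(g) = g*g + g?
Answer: 947/2 - sqrt(6)/12 ≈ 473.30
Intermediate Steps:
P = sqrt(6) ≈ 2.4495
B(g) = -g/4 - g**2/4 (B(g) = -(g*g + g)/4 = -(g**2 + g)/4 = -(g + g**2)/4 = -g/4 - g**2/4)
m(Q) = -5/3 + Q/3 - sqrt(6)*(1 + sqrt(6))/12 (m(Q) = -5/3 + (Q - sqrt(6)*(1 + sqrt(6))/4)/3 = -5/3 + (Q/3 - sqrt(6)*(1 + sqrt(6))/12) = -5/3 + Q/3 - sqrt(6)*(1 + sqrt(6))/12)
m(41) - 1*(-462) = (-13/6 - sqrt(6)/12 + (1/3)*41) - 1*(-462) = (-13/6 - sqrt(6)/12 + 41/3) + 462 = (23/2 - sqrt(6)/12) + 462 = 947/2 - sqrt(6)/12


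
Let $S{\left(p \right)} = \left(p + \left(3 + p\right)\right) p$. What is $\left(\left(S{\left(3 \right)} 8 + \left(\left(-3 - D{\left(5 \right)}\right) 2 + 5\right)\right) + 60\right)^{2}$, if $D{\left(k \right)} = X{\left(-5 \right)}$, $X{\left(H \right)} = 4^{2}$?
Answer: $59049$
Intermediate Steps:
$X{\left(H \right)} = 16$
$D{\left(k \right)} = 16$
$S{\left(p \right)} = p \left(3 + 2 p\right)$ ($S{\left(p \right)} = \left(3 + 2 p\right) p = p \left(3 + 2 p\right)$)
$\left(\left(S{\left(3 \right)} 8 + \left(\left(-3 - D{\left(5 \right)}\right) 2 + 5\right)\right) + 60\right)^{2} = \left(\left(3 \left(3 + 2 \cdot 3\right) 8 + \left(\left(-3 - 16\right) 2 + 5\right)\right) + 60\right)^{2} = \left(\left(3 \left(3 + 6\right) 8 + \left(\left(-3 - 16\right) 2 + 5\right)\right) + 60\right)^{2} = \left(\left(3 \cdot 9 \cdot 8 + \left(\left(-19\right) 2 + 5\right)\right) + 60\right)^{2} = \left(\left(27 \cdot 8 + \left(-38 + 5\right)\right) + 60\right)^{2} = \left(\left(216 - 33\right) + 60\right)^{2} = \left(183 + 60\right)^{2} = 243^{2} = 59049$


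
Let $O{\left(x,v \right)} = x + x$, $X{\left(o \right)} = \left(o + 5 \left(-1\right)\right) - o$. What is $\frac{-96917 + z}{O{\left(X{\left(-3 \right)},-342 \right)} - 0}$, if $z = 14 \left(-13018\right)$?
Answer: $\frac{279169}{10} \approx 27917.0$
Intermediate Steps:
$X{\left(o \right)} = -5$ ($X{\left(o \right)} = \left(o - 5\right) - o = \left(-5 + o\right) - o = -5$)
$O{\left(x,v \right)} = 2 x$
$z = -182252$
$\frac{-96917 + z}{O{\left(X{\left(-3 \right)},-342 \right)} - 0} = \frac{-96917 - 182252}{2 \left(-5\right) - 0} = - \frac{279169}{-10 + 0} = - \frac{279169}{-10} = \left(-279169\right) \left(- \frac{1}{10}\right) = \frac{279169}{10}$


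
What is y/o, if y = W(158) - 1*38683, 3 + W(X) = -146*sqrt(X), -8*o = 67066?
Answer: 154744/33533 + 584*sqrt(158)/33533 ≈ 4.8336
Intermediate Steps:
o = -33533/4 (o = -1/8*67066 = -33533/4 ≈ -8383.3)
W(X) = -3 - 146*sqrt(X)
y = -38686 - 146*sqrt(158) (y = (-3 - 146*sqrt(158)) - 1*38683 = (-3 - 146*sqrt(158)) - 38683 = -38686 - 146*sqrt(158) ≈ -40521.)
y/o = (-38686 - 146*sqrt(158))/(-33533/4) = (-38686 - 146*sqrt(158))*(-4/33533) = 154744/33533 + 584*sqrt(158)/33533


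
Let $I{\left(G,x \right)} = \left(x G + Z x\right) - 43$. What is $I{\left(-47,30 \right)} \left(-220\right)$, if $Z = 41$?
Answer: $49060$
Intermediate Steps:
$I{\left(G,x \right)} = -43 + 41 x + G x$ ($I{\left(G,x \right)} = \left(x G + 41 x\right) - 43 = \left(G x + 41 x\right) - 43 = \left(41 x + G x\right) - 43 = -43 + 41 x + G x$)
$I{\left(-47,30 \right)} \left(-220\right) = \left(-43 + 41 \cdot 30 - 1410\right) \left(-220\right) = \left(-43 + 1230 - 1410\right) \left(-220\right) = \left(-223\right) \left(-220\right) = 49060$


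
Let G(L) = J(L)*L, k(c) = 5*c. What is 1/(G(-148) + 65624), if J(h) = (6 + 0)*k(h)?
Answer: 1/722744 ≈ 1.3836e-6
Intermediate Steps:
J(h) = 30*h (J(h) = (6 + 0)*(5*h) = 6*(5*h) = 30*h)
G(L) = 30*L² (G(L) = (30*L)*L = 30*L²)
1/(G(-148) + 65624) = 1/(30*(-148)² + 65624) = 1/(30*21904 + 65624) = 1/(657120 + 65624) = 1/722744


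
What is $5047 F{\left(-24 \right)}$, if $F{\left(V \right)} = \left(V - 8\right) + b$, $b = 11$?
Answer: $-105987$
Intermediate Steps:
$F{\left(V \right)} = 3 + V$ ($F{\left(V \right)} = \left(V - 8\right) + 11 = \left(-8 + V\right) + 11 = 3 + V$)
$5047 F{\left(-24 \right)} = 5047 \left(3 - 24\right) = 5047 \left(-21\right) = -105987$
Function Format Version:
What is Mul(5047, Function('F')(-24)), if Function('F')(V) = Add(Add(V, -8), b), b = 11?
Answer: -105987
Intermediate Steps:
Function('F')(V) = Add(3, V) (Function('F')(V) = Add(Add(V, -8), 11) = Add(Add(-8, V), 11) = Add(3, V))
Mul(5047, Function('F')(-24)) = Mul(5047, Add(3, -24)) = Mul(5047, -21) = -105987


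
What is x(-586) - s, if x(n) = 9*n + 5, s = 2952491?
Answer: -2957760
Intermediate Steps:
x(n) = 5 + 9*n
x(-586) - s = (5 + 9*(-586)) - 1*2952491 = (5 - 5274) - 2952491 = -5269 - 2952491 = -2957760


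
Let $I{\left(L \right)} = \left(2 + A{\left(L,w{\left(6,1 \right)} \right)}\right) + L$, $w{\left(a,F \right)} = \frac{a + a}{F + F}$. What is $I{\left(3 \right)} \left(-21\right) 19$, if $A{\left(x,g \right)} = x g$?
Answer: $-9177$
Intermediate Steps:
$w{\left(a,F \right)} = \frac{a}{F}$ ($w{\left(a,F \right)} = \frac{2 a}{2 F} = 2 a \frac{1}{2 F} = \frac{a}{F}$)
$A{\left(x,g \right)} = g x$
$I{\left(L \right)} = 2 + 7 L$ ($I{\left(L \right)} = \left(2 + \frac{6}{1} L\right) + L = \left(2 + 6 \cdot 1 L\right) + L = \left(2 + 6 L\right) + L = 2 + 7 L$)
$I{\left(3 \right)} \left(-21\right) 19 = \left(2 + 7 \cdot 3\right) \left(-21\right) 19 = \left(2 + 21\right) \left(-21\right) 19 = 23 \left(-21\right) 19 = \left(-483\right) 19 = -9177$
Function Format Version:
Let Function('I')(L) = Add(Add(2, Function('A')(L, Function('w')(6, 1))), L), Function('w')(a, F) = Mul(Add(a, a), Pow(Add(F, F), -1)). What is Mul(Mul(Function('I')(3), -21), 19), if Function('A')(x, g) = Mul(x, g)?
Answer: -9177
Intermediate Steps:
Function('w')(a, F) = Mul(a, Pow(F, -1)) (Function('w')(a, F) = Mul(Mul(2, a), Pow(Mul(2, F), -1)) = Mul(Mul(2, a), Mul(Rational(1, 2), Pow(F, -1))) = Mul(a, Pow(F, -1)))
Function('A')(x, g) = Mul(g, x)
Function('I')(L) = Add(2, Mul(7, L)) (Function('I')(L) = Add(Add(2, Mul(Mul(6, Pow(1, -1)), L)), L) = Add(Add(2, Mul(Mul(6, 1), L)), L) = Add(Add(2, Mul(6, L)), L) = Add(2, Mul(7, L)))
Mul(Mul(Function('I')(3), -21), 19) = Mul(Mul(Add(2, Mul(7, 3)), -21), 19) = Mul(Mul(Add(2, 21), -21), 19) = Mul(Mul(23, -21), 19) = Mul(-483, 19) = -9177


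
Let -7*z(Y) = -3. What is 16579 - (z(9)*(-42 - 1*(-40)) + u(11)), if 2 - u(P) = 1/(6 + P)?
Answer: 1972772/119 ≈ 16578.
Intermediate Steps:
u(P) = 2 - 1/(6 + P)
z(Y) = 3/7 (z(Y) = -⅐*(-3) = 3/7)
16579 - (z(9)*(-42 - 1*(-40)) + u(11)) = 16579 - (3*(-42 - 1*(-40))/7 + (11 + 2*11)/(6 + 11)) = 16579 - (3*(-42 + 40)/7 + (11 + 22)/17) = 16579 - ((3/7)*(-2) + (1/17)*33) = 16579 - (-6/7 + 33/17) = 16579 - 1*129/119 = 16579 - 129/119 = 1972772/119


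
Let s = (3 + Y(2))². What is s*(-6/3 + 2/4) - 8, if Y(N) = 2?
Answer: -91/2 ≈ -45.500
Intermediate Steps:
s = 25 (s = (3 + 2)² = 5² = 25)
s*(-6/3 + 2/4) - 8 = 25*(-6/3 + 2/4) - 8 = 25*(-6*⅓ + 2*(¼)) - 8 = 25*(-2 + ½) - 8 = 25*(-3/2) - 8 = -75/2 - 8 = -91/2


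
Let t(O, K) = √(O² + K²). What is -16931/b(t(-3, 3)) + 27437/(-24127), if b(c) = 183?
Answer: -413515208/4415241 ≈ -93.656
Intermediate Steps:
t(O, K) = √(K² + O²)
-16931/b(t(-3, 3)) + 27437/(-24127) = -16931/183 + 27437/(-24127) = -16931*1/183 + 27437*(-1/24127) = -16931/183 - 27437/24127 = -413515208/4415241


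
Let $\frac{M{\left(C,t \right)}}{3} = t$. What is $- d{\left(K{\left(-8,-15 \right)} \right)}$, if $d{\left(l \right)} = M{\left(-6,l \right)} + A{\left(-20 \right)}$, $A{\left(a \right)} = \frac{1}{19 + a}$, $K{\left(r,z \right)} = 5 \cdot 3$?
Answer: $-44$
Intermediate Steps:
$M{\left(C,t \right)} = 3 t$
$K{\left(r,z \right)} = 15$
$d{\left(l \right)} = -1 + 3 l$ ($d{\left(l \right)} = 3 l + \frac{1}{19 - 20} = 3 l + \frac{1}{-1} = 3 l - 1 = -1 + 3 l$)
$- d{\left(K{\left(-8,-15 \right)} \right)} = - (-1 + 3 \cdot 15) = - (-1 + 45) = \left(-1\right) 44 = -44$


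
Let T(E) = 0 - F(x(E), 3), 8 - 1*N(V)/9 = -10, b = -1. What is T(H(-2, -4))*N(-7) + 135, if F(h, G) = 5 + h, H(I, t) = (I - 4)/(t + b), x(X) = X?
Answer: -4347/5 ≈ -869.40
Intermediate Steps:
N(V) = 162 (N(V) = 72 - 9*(-10) = 72 + 90 = 162)
H(I, t) = (-4 + I)/(-1 + t) (H(I, t) = (I - 4)/(t - 1) = (-4 + I)/(-1 + t))
T(E) = -5 - E (T(E) = 0 - (5 + E) = 0 + (-5 - E) = -5 - E)
T(H(-2, -4))*N(-7) + 135 = (-5 - (-4 - 2)/(-1 - 4))*162 + 135 = (-5 - (-6)/(-5))*162 + 135 = (-5 - (-1)*(-6)/5)*162 + 135 = (-5 - 1*6/5)*162 + 135 = (-5 - 6/5)*162 + 135 = -31/5*162 + 135 = -5022/5 + 135 = -4347/5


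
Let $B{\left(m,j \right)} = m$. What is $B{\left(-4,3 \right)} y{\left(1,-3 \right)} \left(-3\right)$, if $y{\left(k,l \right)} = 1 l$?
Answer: $-36$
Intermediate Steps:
$y{\left(k,l \right)} = l$
$B{\left(-4,3 \right)} y{\left(1,-3 \right)} \left(-3\right) = \left(-4\right) \left(-3\right) \left(-3\right) = 12 \left(-3\right) = -36$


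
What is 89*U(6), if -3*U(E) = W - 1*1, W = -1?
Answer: 178/3 ≈ 59.333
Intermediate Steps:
U(E) = ⅔ (U(E) = -(-1 - 1*1)/3 = -(-1 - 1)/3 = -⅓*(-2) = ⅔)
89*U(6) = 89*(⅔) = 178/3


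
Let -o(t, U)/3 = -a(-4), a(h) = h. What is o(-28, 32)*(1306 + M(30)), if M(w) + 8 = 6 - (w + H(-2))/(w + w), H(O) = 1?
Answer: -78209/5 ≈ -15642.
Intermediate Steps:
o(t, U) = -12 (o(t, U) = -(-3)*(-4) = -3*4 = -12)
M(w) = -2 - (1 + w)/(2*w) (M(w) = -8 + (6 - (w + 1)/(w + w)) = -8 + (6 - (1 + w)/(2*w)) = -2 - (1 + w)/(2*w))
o(-28, 32)*(1306 + M(30)) = -12*(1306 + (½)*(-1 - 5*30)/30) = -12*(1306 + (½)*(1/30)*(-1 - 150)) = -12*(1306 + (½)*(1/30)*(-151)) = -12*(1306 - 151/60) = -12*78209/60 = -78209/5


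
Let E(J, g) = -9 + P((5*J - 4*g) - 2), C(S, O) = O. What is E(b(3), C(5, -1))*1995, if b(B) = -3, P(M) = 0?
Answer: -17955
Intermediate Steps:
E(J, g) = -9 (E(J, g) = -9 + 0 = -9)
E(b(3), C(5, -1))*1995 = -9*1995 = -17955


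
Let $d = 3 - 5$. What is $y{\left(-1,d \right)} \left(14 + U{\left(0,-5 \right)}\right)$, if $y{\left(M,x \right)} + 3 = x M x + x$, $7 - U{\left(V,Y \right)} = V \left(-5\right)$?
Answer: $-189$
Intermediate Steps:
$d = -2$
$U{\left(V,Y \right)} = 7 + 5 V$ ($U{\left(V,Y \right)} = 7 - V \left(-5\right) = 7 - - 5 V = 7 + 5 V$)
$y{\left(M,x \right)} = -3 + x + M x^{2}$ ($y{\left(M,x \right)} = -3 + \left(x M x + x\right) = -3 + \left(M x x + x\right) = -3 + \left(M x^{2} + x\right) = -3 + \left(x + M x^{2}\right) = -3 + x + M x^{2}$)
$y{\left(-1,d \right)} \left(14 + U{\left(0,-5 \right)}\right) = \left(-3 - 2 - \left(-2\right)^{2}\right) \left(14 + \left(7 + 5 \cdot 0\right)\right) = \left(-3 - 2 - 4\right) \left(14 + \left(7 + 0\right)\right) = \left(-3 - 2 - 4\right) \left(14 + 7\right) = \left(-9\right) 21 = -189$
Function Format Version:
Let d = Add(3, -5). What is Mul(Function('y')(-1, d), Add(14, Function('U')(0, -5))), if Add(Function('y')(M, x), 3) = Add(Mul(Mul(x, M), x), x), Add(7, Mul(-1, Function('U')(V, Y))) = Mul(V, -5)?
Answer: -189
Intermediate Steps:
d = -2
Function('U')(V, Y) = Add(7, Mul(5, V)) (Function('U')(V, Y) = Add(7, Mul(-1, Mul(V, -5))) = Add(7, Mul(-1, Mul(-5, V))) = Add(7, Mul(5, V)))
Function('y')(M, x) = Add(-3, x, Mul(M, Pow(x, 2))) (Function('y')(M, x) = Add(-3, Add(Mul(Mul(x, M), x), x)) = Add(-3, Add(Mul(Mul(M, x), x), x)) = Add(-3, Add(Mul(M, Pow(x, 2)), x)) = Add(-3, Add(x, Mul(M, Pow(x, 2)))) = Add(-3, x, Mul(M, Pow(x, 2))))
Mul(Function('y')(-1, d), Add(14, Function('U')(0, -5))) = Mul(Add(-3, -2, Mul(-1, Pow(-2, 2))), Add(14, Add(7, Mul(5, 0)))) = Mul(Add(-3, -2, Mul(-1, 4)), Add(14, Add(7, 0))) = Mul(Add(-3, -2, -4), Add(14, 7)) = Mul(-9, 21) = -189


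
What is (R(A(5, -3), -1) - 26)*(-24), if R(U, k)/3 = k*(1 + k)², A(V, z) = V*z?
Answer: 624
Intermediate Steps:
R(U, k) = 3*k*(1 + k)² (R(U, k) = 3*(k*(1 + k)²) = 3*k*(1 + k)²)
(R(A(5, -3), -1) - 26)*(-24) = (3*(-1)*(1 - 1)² - 26)*(-24) = (3*(-1)*0² - 26)*(-24) = (3*(-1)*0 - 26)*(-24) = (0 - 26)*(-24) = -26*(-24) = 624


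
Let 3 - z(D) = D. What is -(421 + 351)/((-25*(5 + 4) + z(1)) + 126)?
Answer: 772/97 ≈ 7.9588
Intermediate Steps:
z(D) = 3 - D
-(421 + 351)/((-25*(5 + 4) + z(1)) + 126) = -(421 + 351)/((-25*(5 + 4) + (3 - 1*1)) + 126) = -772/((-25*9 + (3 - 1)) + 126) = -772/((-5*45 + 2) + 126) = -772/((-225 + 2) + 126) = -772/(-223 + 126) = -772/(-97) = -772*(-1)/97 = -1*(-772/97) = 772/97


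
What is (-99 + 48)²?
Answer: 2601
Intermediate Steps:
(-99 + 48)² = (-51)² = 2601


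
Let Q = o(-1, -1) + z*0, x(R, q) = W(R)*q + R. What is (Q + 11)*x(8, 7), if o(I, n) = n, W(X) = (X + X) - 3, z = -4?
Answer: 990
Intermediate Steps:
W(X) = -3 + 2*X (W(X) = 2*X - 3 = -3 + 2*X)
x(R, q) = R + q*(-3 + 2*R) (x(R, q) = (-3 + 2*R)*q + R = q*(-3 + 2*R) + R = R + q*(-3 + 2*R))
Q = -1 (Q = -1 - 4*0 = -1 + 0 = -1)
(Q + 11)*x(8, 7) = (-1 + 11)*(8 + 7*(-3 + 2*8)) = 10*(8 + 7*(-3 + 16)) = 10*(8 + 7*13) = 10*(8 + 91) = 10*99 = 990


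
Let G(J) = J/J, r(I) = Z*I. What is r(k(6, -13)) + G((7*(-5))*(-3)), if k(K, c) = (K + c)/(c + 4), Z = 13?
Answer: 100/9 ≈ 11.111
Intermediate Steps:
k(K, c) = (K + c)/(4 + c)
r(I) = 13*I
G(J) = 1
r(k(6, -13)) + G((7*(-5))*(-3)) = 13*((6 - 13)/(4 - 13)) + 1 = 13*(-7/(-9)) + 1 = 13*(-⅑*(-7)) + 1 = 13*(7/9) + 1 = 91/9 + 1 = 100/9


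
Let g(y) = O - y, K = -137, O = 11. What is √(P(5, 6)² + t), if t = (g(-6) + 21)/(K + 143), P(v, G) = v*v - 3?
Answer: √4413/3 ≈ 22.143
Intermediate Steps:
g(y) = 11 - y
P(v, G) = -3 + v² (P(v, G) = v² - 3 = -3 + v²)
t = 19/3 (t = ((11 - 1*(-6)) + 21)/(-137 + 143) = ((11 + 6) + 21)/6 = (17 + 21)*(⅙) = 38*(⅙) = 19/3 ≈ 6.3333)
√(P(5, 6)² + t) = √((-3 + 5²)² + 19/3) = √((-3 + 25)² + 19/3) = √(22² + 19/3) = √(484 + 19/3) = √(1471/3) = √4413/3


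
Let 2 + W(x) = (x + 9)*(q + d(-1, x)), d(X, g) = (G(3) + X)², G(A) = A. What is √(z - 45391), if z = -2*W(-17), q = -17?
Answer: I*√45595 ≈ 213.53*I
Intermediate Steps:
d(X, g) = (3 + X)²
W(x) = -119 - 13*x (W(x) = -2 + (x + 9)*(-17 + (3 - 1)²) = -2 + (9 + x)*(-17 + 2²) = -2 + (9 + x)*(-17 + 4) = -2 + (9 + x)*(-13) = -2 + (-117 - 13*x) = -119 - 13*x)
z = -204 (z = -2*(-119 - 13*(-17)) = -2*(-119 + 221) = -2*102 = -204)
√(z - 45391) = √(-204 - 45391) = √(-45595) = I*√45595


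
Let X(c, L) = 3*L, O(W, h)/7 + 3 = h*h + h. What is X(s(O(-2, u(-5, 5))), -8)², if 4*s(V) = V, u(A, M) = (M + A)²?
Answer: 576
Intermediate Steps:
u(A, M) = (A + M)²
O(W, h) = -21 + 7*h + 7*h² (O(W, h) = -21 + 7*(h*h + h) = -21 + 7*(h² + h) = -21 + 7*(h + h²) = -21 + (7*h + 7*h²) = -21 + 7*h + 7*h²)
s(V) = V/4
X(s(O(-2, u(-5, 5))), -8)² = (3*(-8))² = (-24)² = 576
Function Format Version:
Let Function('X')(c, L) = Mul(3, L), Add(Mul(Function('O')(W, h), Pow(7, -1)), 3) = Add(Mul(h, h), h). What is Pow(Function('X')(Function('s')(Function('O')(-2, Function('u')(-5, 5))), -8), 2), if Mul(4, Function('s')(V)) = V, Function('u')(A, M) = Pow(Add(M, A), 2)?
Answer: 576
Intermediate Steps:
Function('u')(A, M) = Pow(Add(A, M), 2)
Function('O')(W, h) = Add(-21, Mul(7, h), Mul(7, Pow(h, 2))) (Function('O')(W, h) = Add(-21, Mul(7, Add(Mul(h, h), h))) = Add(-21, Mul(7, Add(Pow(h, 2), h))) = Add(-21, Mul(7, Add(h, Pow(h, 2)))) = Add(-21, Add(Mul(7, h), Mul(7, Pow(h, 2)))) = Add(-21, Mul(7, h), Mul(7, Pow(h, 2))))
Function('s')(V) = Mul(Rational(1, 4), V)
Pow(Function('X')(Function('s')(Function('O')(-2, Function('u')(-5, 5))), -8), 2) = Pow(Mul(3, -8), 2) = Pow(-24, 2) = 576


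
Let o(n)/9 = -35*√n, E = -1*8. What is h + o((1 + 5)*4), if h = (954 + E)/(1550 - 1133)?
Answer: 946/417 - 630*√6 ≈ -1540.9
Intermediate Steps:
E = -8
o(n) = -315*√n (o(n) = 9*(-35*√n) = -315*√n)
h = 946/417 (h = (954 - 8)/(1550 - 1133) = 946/417 ≈ 2.2686)
h + o((1 + 5)*4) = 946/417 - 315*2*√(1 + 5) = 946/417 - 315*2*√6 = 946/417 - 630*√6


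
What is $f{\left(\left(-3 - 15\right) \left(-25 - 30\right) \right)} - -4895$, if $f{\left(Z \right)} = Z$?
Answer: $5885$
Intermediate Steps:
$f{\left(\left(-3 - 15\right) \left(-25 - 30\right) \right)} - -4895 = \left(-3 - 15\right) \left(-25 - 30\right) - -4895 = \left(-18\right) \left(-55\right) + 4895 = 990 + 4895 = 5885$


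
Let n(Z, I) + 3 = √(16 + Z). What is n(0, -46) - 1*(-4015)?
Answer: 4016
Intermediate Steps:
n(Z, I) = -3 + √(16 + Z)
n(0, -46) - 1*(-4015) = (-3 + √(16 + 0)) - 1*(-4015) = (-3 + √16) + 4015 = (-3 + 4) + 4015 = 1 + 4015 = 4016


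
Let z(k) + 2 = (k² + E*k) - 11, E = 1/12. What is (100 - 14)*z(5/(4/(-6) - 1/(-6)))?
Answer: 22231/3 ≈ 7410.3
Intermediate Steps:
E = 1/12 ≈ 0.083333
z(k) = -13 + k² + k/12 (z(k) = -2 + ((k² + k/12) - 11) = -2 + (-11 + k² + k/12) = -13 + k² + k/12)
(100 - 14)*z(5/(4/(-6) - 1/(-6))) = (100 - 14)*(-13 + (5/(4/(-6) - 1/(-6)))² + (5/(4/(-6) - 1/(-6)))/12) = 86*(-13 + (5/(4*(-⅙) - 1*(-⅙)))² + (5/(4*(-⅙) - 1*(-⅙)))/12) = 86*(-13 + (5/(-⅔ + ⅙))² + (5/(-⅔ + ⅙))/12) = 86*(-13 + (5/(-½))² + (5/(-½))/12) = 86*(-13 + (5*(-2))² + (5*(-2))/12) = 86*(-13 + (-10)² + (1/12)*(-10)) = 86*(-13 + 100 - ⅚) = 86*(517/6) = 22231/3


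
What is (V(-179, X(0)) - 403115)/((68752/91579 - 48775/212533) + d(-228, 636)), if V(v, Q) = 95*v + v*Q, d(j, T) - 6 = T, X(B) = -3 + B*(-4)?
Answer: -2722192910194627/4168583523595 ≈ -653.03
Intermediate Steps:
X(B) = -3 - 4*B
d(j, T) = 6 + T
V(v, Q) = 95*v + Q*v
(V(-179, X(0)) - 403115)/((68752/91579 - 48775/212533) + d(-228, 636)) = (-179*(95 + (-3 - 4*0)) - 403115)/((68752/91579 - 48775/212533) + (6 + 636)) = (-179*(95 + (-3 + 0)) - 403115)/((68752*(1/91579) - 48775*1/212533) + 642) = (-179*(95 - 3) - 403115)/((68752/91579 - 48775/212533) + 642) = (-179*92 - 403115)/(10145303091/19463559607 + 642) = (-16468 - 403115)/(12505750570785/19463559607) = -419583*19463559607/12505750570785 = -2722192910194627/4168583523595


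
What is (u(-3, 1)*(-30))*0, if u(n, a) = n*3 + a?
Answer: 0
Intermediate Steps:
u(n, a) = a + 3*n (u(n, a) = 3*n + a = a + 3*n)
(u(-3, 1)*(-30))*0 = ((1 + 3*(-3))*(-30))*0 = ((1 - 9)*(-30))*0 = -8*(-30)*0 = 240*0 = 0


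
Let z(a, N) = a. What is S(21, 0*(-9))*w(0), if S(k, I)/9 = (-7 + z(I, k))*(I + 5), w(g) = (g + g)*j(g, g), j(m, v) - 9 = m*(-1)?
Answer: 0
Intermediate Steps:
j(m, v) = 9 - m (j(m, v) = 9 + m*(-1) = 9 - m)
w(g) = 2*g*(9 - g) (w(g) = (g + g)*(9 - g) = (2*g)*(9 - g) = 2*g*(9 - g))
S(k, I) = 9*(-7 + I)*(5 + I) (S(k, I) = 9*((-7 + I)*(I + 5)) = 9*((-7 + I)*(5 + I)) = 9*(-7 + I)*(5 + I))
S(21, 0*(-9))*w(0) = (-315 - 0*(-9) + 9*(0*(-9))²)*(2*0*(9 - 1*0)) = (-315 - 18*0 + 9*0²)*(2*0*(9 + 0)) = (-315 + 0 + 9*0)*(2*0*9) = (-315 + 0 + 0)*0 = -315*0 = 0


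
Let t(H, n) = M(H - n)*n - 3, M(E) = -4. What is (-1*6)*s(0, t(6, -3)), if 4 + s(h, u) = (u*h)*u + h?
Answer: 24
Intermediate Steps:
t(H, n) = -3 - 4*n (t(H, n) = -4*n - 3 = -3 - 4*n)
s(h, u) = -4 + h + h*u² (s(h, u) = -4 + ((u*h)*u + h) = -4 + ((h*u)*u + h) = -4 + (h*u² + h) = -4 + (h + h*u²) = -4 + h + h*u²)
(-1*6)*s(0, t(6, -3)) = (-1*6)*(-4 + 0 + 0*(-3 - 4*(-3))²) = -6*(-4 + 0 + 0*(-3 + 12)²) = -6*(-4 + 0 + 0*9²) = -6*(-4 + 0 + 0*81) = -6*(-4 + 0 + 0) = -6*(-4) = 24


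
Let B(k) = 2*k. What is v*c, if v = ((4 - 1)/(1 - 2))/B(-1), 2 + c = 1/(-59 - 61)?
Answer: -241/80 ≈ -3.0125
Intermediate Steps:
c = -241/120 (c = -2 + 1/(-59 - 61) = -2 + 1/(-120) = -2 - 1/120 = -241/120 ≈ -2.0083)
v = 3/2 (v = ((4 - 1)/(1 - 2))/((2*(-1))) = (3/(-1))/(-2) = (3*(-1))*(-½) = -3*(-½) = 3/2 ≈ 1.5000)
v*c = (3/2)*(-241/120) = -241/80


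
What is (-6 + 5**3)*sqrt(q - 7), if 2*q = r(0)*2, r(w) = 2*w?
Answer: 119*I*sqrt(7) ≈ 314.84*I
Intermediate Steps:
q = 0 (q = ((2*0)*2)/2 = (0*2)/2 = (1/2)*0 = 0)
(-6 + 5**3)*sqrt(q - 7) = (-6 + 5**3)*sqrt(0 - 7) = (-6 + 125)*sqrt(-7) = 119*(I*sqrt(7)) = 119*I*sqrt(7)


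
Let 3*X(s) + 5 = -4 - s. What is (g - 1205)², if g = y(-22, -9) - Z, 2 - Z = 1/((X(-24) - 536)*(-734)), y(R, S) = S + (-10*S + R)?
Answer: 200200397839883281/151908180516 ≈ 1.3179e+6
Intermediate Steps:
X(s) = -3 - s/3 (X(s) = -5/3 + (-4 - s)/3 = -5/3 + (-4/3 - s/3) = -3 - s/3)
y(R, S) = R - 9*S (y(R, S) = S + (R - 10*S) = R - 9*S)
Z = 779507/389754 (Z = 2 - 1/(((-3 - ⅓*(-24)) - 536)*(-734)) = 2 - (-1)/(((-3 + 8) - 536)*734) = 2 - (-1)/((5 - 536)*734) = 2 - (-1)/((-531)*734) = 2 - (-1)*(-1)/(531*734) = 2 - 1*1/389754 = 2 - 1/389754 = 779507/389754 ≈ 2.0000)
g = 22215979/389754 (g = (-22 - 9*(-9)) - 1*779507/389754 = (-22 + 81) - 779507/389754 = 59 - 779507/389754 = 22215979/389754 ≈ 57.000)
(g - 1205)² = (22215979/389754 - 1205)² = (-447437591/389754)² = 200200397839883281/151908180516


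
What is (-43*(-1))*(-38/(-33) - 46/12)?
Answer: -2537/22 ≈ -115.32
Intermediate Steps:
(-43*(-1))*(-38/(-33) - 46/12) = 43*(-38*(-1/33) - 46*1/12) = 43*(38/33 - 23/6) = 43*(-59/22) = -2537/22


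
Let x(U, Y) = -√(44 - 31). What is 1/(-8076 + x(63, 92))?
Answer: -8076/65221763 + √13/65221763 ≈ -0.00012377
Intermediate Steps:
x(U, Y) = -√13
1/(-8076 + x(63, 92)) = 1/(-8076 - √13)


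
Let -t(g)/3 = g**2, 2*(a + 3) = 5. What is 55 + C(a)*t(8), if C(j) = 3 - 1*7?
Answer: 823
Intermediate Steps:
a = -1/2 (a = -3 + (1/2)*5 = -3 + 5/2 = -1/2 ≈ -0.50000)
C(j) = -4 (C(j) = 3 - 7 = -4)
t(g) = -3*g**2
55 + C(a)*t(8) = 55 - (-12)*8**2 = 55 - (-12)*64 = 55 - 4*(-192) = 55 + 768 = 823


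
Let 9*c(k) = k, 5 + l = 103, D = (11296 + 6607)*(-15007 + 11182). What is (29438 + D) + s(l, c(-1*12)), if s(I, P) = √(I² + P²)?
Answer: -68449537 + 2*√21613/3 ≈ -6.8449e+7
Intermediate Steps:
D = -68478975 (D = 17903*(-3825) = -68478975)
l = 98 (l = -5 + 103 = 98)
c(k) = k/9
(29438 + D) + s(l, c(-1*12)) = (29438 - 68478975) + √(98² + ((-1*12)/9)²) = -68449537 + √(9604 + ((⅑)*(-12))²) = -68449537 + √(9604 + (-4/3)²) = -68449537 + √(9604 + 16/9) = -68449537 + √(86452/9) = -68449537 + 2*√21613/3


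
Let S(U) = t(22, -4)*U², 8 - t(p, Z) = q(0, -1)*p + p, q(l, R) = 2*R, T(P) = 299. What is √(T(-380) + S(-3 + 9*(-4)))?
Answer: √45929 ≈ 214.31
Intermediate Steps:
t(p, Z) = 8 + p (t(p, Z) = 8 - ((2*(-1))*p + p) = 8 - (-2*p + p) = 8 - (-1)*p = 8 + p)
S(U) = 30*U² (S(U) = (8 + 22)*U² = 30*U²)
√(T(-380) + S(-3 + 9*(-4))) = √(299 + 30*(-3 + 9*(-4))²) = √(299 + 30*(-3 - 36)²) = √(299 + 30*(-39)²) = √(299 + 30*1521) = √(299 + 45630) = √45929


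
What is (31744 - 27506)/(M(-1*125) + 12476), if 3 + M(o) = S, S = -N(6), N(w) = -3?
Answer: 2119/6238 ≈ 0.33969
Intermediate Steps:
S = 3 (S = -1*(-3) = 3)
M(o) = 0 (M(o) = -3 + 3 = 0)
(31744 - 27506)/(M(-1*125) + 12476) = (31744 - 27506)/(0 + 12476) = 4238/12476 = 4238*(1/12476) = 2119/6238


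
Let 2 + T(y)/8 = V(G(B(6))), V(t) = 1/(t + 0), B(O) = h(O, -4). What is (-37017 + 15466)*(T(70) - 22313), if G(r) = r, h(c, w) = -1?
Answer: 481384687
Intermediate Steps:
B(O) = -1
V(t) = 1/t
T(y) = -24 (T(y) = -16 + 8/(-1) = -16 + 8*(-1) = -16 - 8 = -24)
(-37017 + 15466)*(T(70) - 22313) = (-37017 + 15466)*(-24 - 22313) = -21551*(-22337) = 481384687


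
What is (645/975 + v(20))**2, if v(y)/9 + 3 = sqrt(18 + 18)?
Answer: 3232804/4225 ≈ 765.16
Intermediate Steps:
v(y) = 27 (v(y) = -27 + 9*sqrt(18 + 18) = -27 + 9*sqrt(36) = -27 + 9*6 = -27 + 54 = 27)
(645/975 + v(20))**2 = (645/975 + 27)**2 = (645*(1/975) + 27)**2 = (43/65 + 27)**2 = (1798/65)**2 = 3232804/4225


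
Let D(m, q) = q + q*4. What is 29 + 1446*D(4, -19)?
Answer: -137341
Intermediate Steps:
D(m, q) = 5*q (D(m, q) = q + 4*q = 5*q)
29 + 1446*D(4, -19) = 29 + 1446*(5*(-19)) = 29 + 1446*(-95) = 29 - 137370 = -137341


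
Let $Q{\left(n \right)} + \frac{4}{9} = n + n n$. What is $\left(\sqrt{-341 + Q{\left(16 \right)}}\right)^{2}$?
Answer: $- \frac{625}{9} \approx -69.444$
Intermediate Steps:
$Q{\left(n \right)} = - \frac{4}{9} + n + n^{2}$ ($Q{\left(n \right)} = - \frac{4}{9} + \left(n + n n\right) = - \frac{4}{9} + \left(n + n^{2}\right) = - \frac{4}{9} + n + n^{2}$)
$\left(\sqrt{-341 + Q{\left(16 \right)}}\right)^{2} = \left(\sqrt{-341 + \left(- \frac{4}{9} + 16 + 16^{2}\right)}\right)^{2} = \left(\sqrt{-341 + \left(- \frac{4}{9} + 16 + 256\right)}\right)^{2} = \left(\sqrt{-341 + \frac{2444}{9}}\right)^{2} = \left(\sqrt{- \frac{625}{9}}\right)^{2} = \left(\frac{25 i}{3}\right)^{2} = - \frac{625}{9}$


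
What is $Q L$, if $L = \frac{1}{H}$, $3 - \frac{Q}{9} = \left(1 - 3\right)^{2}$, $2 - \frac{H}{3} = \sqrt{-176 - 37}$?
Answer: $- \frac{6}{217} - \frac{3 i \sqrt{213}}{217} \approx -0.02765 - 0.20177 i$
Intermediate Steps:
$H = 6 - 3 i \sqrt{213}$ ($H = 6 - 3 \sqrt{-176 - 37} = 6 - 3 \sqrt{-213} = 6 - 3 i \sqrt{213} \approx 6.0 - 43.784 i$)
$Q = -9$ ($Q = 27 - 9 \left(1 - 3\right)^{2} = 27 - 9 \left(-2\right)^{2} = 27 - 36 = -9$)
$L = \frac{1}{6 - 3 i \sqrt{213}} \approx 0.0030722 + 0.022419 i$
$Q L = - 9 \left(\frac{2}{651} + \frac{i \sqrt{213}}{651}\right) = - \frac{6}{217} - \frac{3 i \sqrt{213}}{217}$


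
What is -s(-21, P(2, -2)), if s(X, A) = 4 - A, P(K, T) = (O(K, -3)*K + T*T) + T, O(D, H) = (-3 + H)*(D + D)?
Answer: -50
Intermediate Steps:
O(D, H) = 2*D*(-3 + H) (O(D, H) = (-3 + H)*(2*D) = 2*D*(-3 + H))
P(K, T) = T + T**2 - 12*K**2 (P(K, T) = ((2*K*(-3 - 3))*K + T*T) + T = ((2*K*(-6))*K + T**2) + T = ((-12*K)*K + T**2) + T = (-12*K**2 + T**2) + T = (T**2 - 12*K**2) + T = T + T**2 - 12*K**2)
-s(-21, P(2, -2)) = -(4 - (-2 + (-2)**2 - 12*2**2)) = -(4 - (-2 + 4 - 12*4)) = -(4 - (-2 + 4 - 48)) = -(4 - 1*(-46)) = -(4 + 46) = -1*50 = -50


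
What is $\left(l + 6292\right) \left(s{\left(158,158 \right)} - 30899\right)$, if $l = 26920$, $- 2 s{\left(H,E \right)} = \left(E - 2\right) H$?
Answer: $-1435522276$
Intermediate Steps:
$s{\left(H,E \right)} = - \frac{H \left(-2 + E\right)}{2}$ ($s{\left(H,E \right)} = - \frac{\left(E - 2\right) H}{2} = - \frac{\left(-2 + E\right) H}{2} = - \frac{H \left(-2 + E\right)}{2}$)
$\left(l + 6292\right) \left(s{\left(158,158 \right)} - 30899\right) = \left(26920 + 6292\right) \left(\frac{1}{2} \cdot 158 \left(2 - 158\right) - 30899\right) = 33212 \left(\frac{1}{2} \cdot 158 \left(2 - 158\right) - 30899\right) = 33212 \left(\frac{1}{2} \cdot 158 \left(-156\right) - 30899\right) = 33212 \left(-12324 - 30899\right) = 33212 \left(-43223\right) = -1435522276$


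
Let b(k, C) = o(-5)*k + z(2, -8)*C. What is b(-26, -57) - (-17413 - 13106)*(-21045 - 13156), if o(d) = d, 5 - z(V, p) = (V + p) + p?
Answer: -1043781272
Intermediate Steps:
z(V, p) = 5 - V - 2*p (z(V, p) = 5 - ((V + p) + p) = 5 - (V + 2*p) = 5 + (-V - 2*p) = 5 - V - 2*p)
b(k, C) = -5*k + 19*C (b(k, C) = -5*k + (5 - 1*2 - 2*(-8))*C = -5*k + (5 - 2 + 16)*C = -5*k + 19*C)
b(-26, -57) - (-17413 - 13106)*(-21045 - 13156) = (-5*(-26) + 19*(-57)) - (-17413 - 13106)*(-21045 - 13156) = (130 - 1083) - (-30519)*(-34201) = -953 - 1*1043780319 = -953 - 1043780319 = -1043781272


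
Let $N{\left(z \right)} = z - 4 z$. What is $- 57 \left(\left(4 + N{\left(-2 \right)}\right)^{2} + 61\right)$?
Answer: $-9177$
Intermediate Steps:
$N{\left(z \right)} = - 3 z$
$- 57 \left(\left(4 + N{\left(-2 \right)}\right)^{2} + 61\right) = - 57 \left(\left(4 - -6\right)^{2} + 61\right) = - 57 \left(\left(4 + 6\right)^{2} + 61\right) = - 57 \left(10^{2} + 61\right) = - 57 \left(100 + 61\right) = \left(-57\right) 161 = -9177$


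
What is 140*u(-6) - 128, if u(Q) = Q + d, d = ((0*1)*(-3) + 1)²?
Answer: -828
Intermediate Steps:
d = 1 (d = (0*(-3) + 1)² = (0 + 1)² = 1² = 1)
u(Q) = 1 + Q (u(Q) = Q + 1 = 1 + Q)
140*u(-6) - 128 = 140*(1 - 6) - 128 = 140*(-5) - 128 = -700 - 128 = -828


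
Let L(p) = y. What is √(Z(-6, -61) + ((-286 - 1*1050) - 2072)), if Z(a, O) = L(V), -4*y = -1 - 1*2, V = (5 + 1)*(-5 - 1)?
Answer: I*√13629/2 ≈ 58.372*I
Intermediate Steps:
V = -36 (V = 6*(-6) = -36)
y = ¾ (y = -(-1 - 1*2)/4 = -(-1 - 2)/4 = -¼*(-3) = ¾ ≈ 0.75000)
L(p) = ¾
Z(a, O) = ¾
√(Z(-6, -61) + ((-286 - 1*1050) - 2072)) = √(¾ + ((-286 - 1*1050) - 2072)) = √(¾ + ((-286 - 1050) - 2072)) = √(¾ + (-1336 - 2072)) = √(¾ - 3408) = √(-13629/4) = I*√13629/2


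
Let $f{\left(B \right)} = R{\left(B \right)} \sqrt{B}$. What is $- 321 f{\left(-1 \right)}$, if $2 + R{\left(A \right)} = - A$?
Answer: $321 i \approx 321.0 i$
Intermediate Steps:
$R{\left(A \right)} = -2 - A$
$f{\left(B \right)} = \sqrt{B} \left(-2 - B\right)$ ($f{\left(B \right)} = \left(-2 - B\right) \sqrt{B} = \sqrt{B} \left(-2 - B\right)$)
$- 321 f{\left(-1 \right)} = - 321 \sqrt{-1} \left(-2 - -1\right) = - 321 i \left(-2 + 1\right) = - 321 i \left(-1\right) = - 321 \left(- i\right) = 321 i$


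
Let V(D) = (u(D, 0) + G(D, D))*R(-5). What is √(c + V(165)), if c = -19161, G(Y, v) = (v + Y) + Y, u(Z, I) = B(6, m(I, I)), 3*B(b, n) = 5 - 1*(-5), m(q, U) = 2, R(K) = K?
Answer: I*√194874/3 ≈ 147.15*I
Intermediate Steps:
B(b, n) = 10/3 (B(b, n) = (5 - 1*(-5))/3 = (5 + 5)/3 = (⅓)*10 = 10/3)
u(Z, I) = 10/3
G(Y, v) = v + 2*Y (G(Y, v) = (Y + v) + Y = v + 2*Y)
V(D) = -50/3 - 15*D (V(D) = (10/3 + (D + 2*D))*(-5) = (10/3 + 3*D)*(-5) = -50/3 - 15*D)
√(c + V(165)) = √(-19161 + (-50/3 - 15*165)) = √(-19161 + (-50/3 - 2475)) = √(-19161 - 7475/3) = √(-64958/3) = I*√194874/3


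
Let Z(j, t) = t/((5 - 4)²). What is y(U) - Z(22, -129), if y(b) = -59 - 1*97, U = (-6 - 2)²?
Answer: -27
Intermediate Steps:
Z(j, t) = t (Z(j, t) = t/(1²) = t/1 = t*1 = t)
U = 64 (U = (-8)² = 64)
y(b) = -156 (y(b) = -59 - 97 = -156)
y(U) - Z(22, -129) = -156 - 1*(-129) = -156 + 129 = -27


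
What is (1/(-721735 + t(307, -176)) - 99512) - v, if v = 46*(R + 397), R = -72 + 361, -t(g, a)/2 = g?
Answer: -94676838733/722349 ≈ -1.3107e+5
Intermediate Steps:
t(g, a) = -2*g
R = 289
v = 31556 (v = 46*(289 + 397) = 46*686 = 31556)
(1/(-721735 + t(307, -176)) - 99512) - v = (1/(-721735 - 2*307) - 99512) - 1*31556 = (1/(-721735 - 614) - 99512) - 31556 = (1/(-722349) - 99512) - 31556 = (-1/722349 - 99512) - 31556 = -71882393689/722349 - 31556 = -94676838733/722349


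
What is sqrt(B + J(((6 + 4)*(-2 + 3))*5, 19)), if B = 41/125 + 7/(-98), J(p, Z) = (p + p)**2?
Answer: sqrt(1225031430)/350 ≈ 100.00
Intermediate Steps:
J(p, Z) = 4*p**2 (J(p, Z) = (2*p)**2 = 4*p**2)
B = 449/1750 (B = 41*(1/125) + 7*(-1/98) = 41/125 - 1/14 = 449/1750 ≈ 0.25657)
sqrt(B + J(((6 + 4)*(-2 + 3))*5, 19)) = sqrt(449/1750 + 4*(((6 + 4)*(-2 + 3))*5)**2) = sqrt(449/1750 + 4*((10*1)*5)**2) = sqrt(449/1750 + 4*(10*5)**2) = sqrt(449/1750 + 4*50**2) = sqrt(449/1750 + 4*2500) = sqrt(449/1750 + 10000) = sqrt(17500449/1750) = sqrt(1225031430)/350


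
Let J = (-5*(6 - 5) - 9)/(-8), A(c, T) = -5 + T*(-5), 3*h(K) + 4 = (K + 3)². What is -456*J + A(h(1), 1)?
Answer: -808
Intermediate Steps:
h(K) = -4/3 + (3 + K)²/3 (h(K) = -4/3 + (K + 3)²/3 = -4/3 + (3 + K)²/3)
A(c, T) = -5 - 5*T
J = 7/4 (J = (-5*1 - 9)*(-⅛) = (-5 - 9)*(-⅛) = -14*(-⅛) = 7/4 ≈ 1.7500)
-456*J + A(h(1), 1) = -456*7/4 + (-5 - 5*1) = -798 + (-5 - 5) = -798 - 10 = -808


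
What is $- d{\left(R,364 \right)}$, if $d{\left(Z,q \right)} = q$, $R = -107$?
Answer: $-364$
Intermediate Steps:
$- d{\left(R,364 \right)} = \left(-1\right) 364 = -364$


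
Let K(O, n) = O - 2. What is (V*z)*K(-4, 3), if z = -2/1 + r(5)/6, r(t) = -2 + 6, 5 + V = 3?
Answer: -16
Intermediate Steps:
V = -2 (V = -5 + 3 = -2)
r(t) = 4
K(O, n) = -2 + O
z = -4/3 (z = -2/1 + 4/6 = -2*1 + 4*(⅙) = -2 + ⅔ = -4/3 ≈ -1.3333)
(V*z)*K(-4, 3) = (-2*(-4/3))*(-2 - 4) = (8/3)*(-6) = -16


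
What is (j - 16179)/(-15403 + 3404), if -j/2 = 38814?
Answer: 93807/11999 ≈ 7.8179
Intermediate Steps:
j = -77628 (j = -2*38814 = -77628)
(j - 16179)/(-15403 + 3404) = (-77628 - 16179)/(-15403 + 3404) = -93807/(-11999) = -93807*(-1/11999) = 93807/11999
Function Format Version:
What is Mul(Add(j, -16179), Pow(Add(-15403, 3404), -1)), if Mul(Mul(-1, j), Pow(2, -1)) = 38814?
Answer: Rational(93807, 11999) ≈ 7.8179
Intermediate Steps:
j = -77628 (j = Mul(-2, 38814) = -77628)
Mul(Add(j, -16179), Pow(Add(-15403, 3404), -1)) = Mul(Add(-77628, -16179), Pow(Add(-15403, 3404), -1)) = Mul(-93807, Pow(-11999, -1)) = Mul(-93807, Rational(-1, 11999)) = Rational(93807, 11999)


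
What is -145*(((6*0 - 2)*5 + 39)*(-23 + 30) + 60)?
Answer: -38135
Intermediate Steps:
-145*(((6*0 - 2)*5 + 39)*(-23 + 30) + 60) = -145*(((0 - 2)*5 + 39)*7 + 60) = -145*((-2*5 + 39)*7 + 60) = -145*((-10 + 39)*7 + 60) = -145*(29*7 + 60) = -145*(203 + 60) = -145*263 = -38135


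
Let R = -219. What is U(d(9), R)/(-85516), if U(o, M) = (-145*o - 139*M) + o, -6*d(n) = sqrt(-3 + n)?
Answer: -30441/85516 - 6*sqrt(6)/21379 ≈ -0.35666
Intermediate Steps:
d(n) = -sqrt(-3 + n)/6
U(o, M) = -144*o - 139*M
U(d(9), R)/(-85516) = (-(-24)*sqrt(-3 + 9) - 139*(-219))/(-85516) = (-(-24)*sqrt(6) + 30441)*(-1/85516) = (24*sqrt(6) + 30441)*(-1/85516) = (30441 + 24*sqrt(6))*(-1/85516) = -30441/85516 - 6*sqrt(6)/21379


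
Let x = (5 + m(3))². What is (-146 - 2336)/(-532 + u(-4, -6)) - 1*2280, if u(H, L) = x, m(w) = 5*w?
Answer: -149239/66 ≈ -2261.2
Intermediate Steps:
x = 400 (x = (5 + 5*3)² = (5 + 15)² = 20² = 400)
u(H, L) = 400
(-146 - 2336)/(-532 + u(-4, -6)) - 1*2280 = (-146 - 2336)/(-532 + 400) - 1*2280 = -2482/(-132) - 2280 = -2482*(-1/132) - 2280 = 1241/66 - 2280 = -149239/66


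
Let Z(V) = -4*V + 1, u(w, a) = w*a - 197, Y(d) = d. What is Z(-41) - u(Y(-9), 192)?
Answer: 2090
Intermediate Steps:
u(w, a) = -197 + a*w (u(w, a) = a*w - 197 = -197 + a*w)
Z(V) = 1 - 4*V
Z(-41) - u(Y(-9), 192) = (1 - 4*(-41)) - (-197 + 192*(-9)) = (1 + 164) - (-197 - 1728) = 165 - 1*(-1925) = 165 + 1925 = 2090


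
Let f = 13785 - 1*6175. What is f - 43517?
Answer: -35907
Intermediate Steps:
f = 7610 (f = 13785 - 6175 = 7610)
f - 43517 = 7610 - 43517 = -35907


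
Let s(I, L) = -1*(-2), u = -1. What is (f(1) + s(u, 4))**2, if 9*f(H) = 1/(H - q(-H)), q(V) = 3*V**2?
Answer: 1225/324 ≈ 3.7809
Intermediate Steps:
s(I, L) = 2
f(H) = 1/(9*(H - 3*H**2)) (f(H) = 1/(9*(H - 3*(-H)**2)) = 1/(9*(H - 3*H**2)))
(f(1) + s(u, 4))**2 = (-1/9/(1*(-1 + 3*1)) + 2)**2 = (-1/9*1/(-1 + 3) + 2)**2 = (-1/9*1/2 + 2)**2 = (-1/9*1*1/2 + 2)**2 = (-1/18 + 2)**2 = (35/18)**2 = 1225/324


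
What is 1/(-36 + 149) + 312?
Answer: 35257/113 ≈ 312.01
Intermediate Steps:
1/(-36 + 149) + 312 = 1/113 + 312 = 35257/113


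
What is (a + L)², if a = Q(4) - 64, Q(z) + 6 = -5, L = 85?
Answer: 100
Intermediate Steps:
Q(z) = -11 (Q(z) = -6 - 5 = -11)
a = -75 (a = -11 - 64 = -75)
(a + L)² = (-75 + 85)² = 10² = 100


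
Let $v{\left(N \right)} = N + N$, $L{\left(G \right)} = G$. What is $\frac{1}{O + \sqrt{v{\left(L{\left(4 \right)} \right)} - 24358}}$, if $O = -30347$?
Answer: $- \frac{30347}{920964759} - \frac{5 i \sqrt{974}}{920964759} \approx -3.2951 \cdot 10^{-5} - 1.6944 \cdot 10^{-7} i$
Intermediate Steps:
$v{\left(N \right)} = 2 N$
$\frac{1}{O + \sqrt{v{\left(L{\left(4 \right)} \right)} - 24358}} = \frac{1}{-30347 + \sqrt{2 \cdot 4 - 24358}} = \frac{1}{-30347 + \sqrt{8 - 24358}} = \frac{1}{-30347 + \sqrt{-24350}} = \frac{1}{-30347 + 5 i \sqrt{974}}$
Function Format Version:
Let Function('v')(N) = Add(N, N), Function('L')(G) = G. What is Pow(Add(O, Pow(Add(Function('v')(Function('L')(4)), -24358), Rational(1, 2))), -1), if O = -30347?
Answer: Add(Rational(-30347, 920964759), Mul(Rational(-5, 920964759), I, Pow(974, Rational(1, 2)))) ≈ Add(-3.2951e-5, Mul(-1.6944e-7, I))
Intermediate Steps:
Function('v')(N) = Mul(2, N)
Pow(Add(O, Pow(Add(Function('v')(Function('L')(4)), -24358), Rational(1, 2))), -1) = Pow(Add(-30347, Pow(Add(Mul(2, 4), -24358), Rational(1, 2))), -1) = Pow(Add(-30347, Pow(Add(8, -24358), Rational(1, 2))), -1) = Pow(Add(-30347, Pow(-24350, Rational(1, 2))), -1) = Pow(Add(-30347, Mul(5, I, Pow(974, Rational(1, 2)))), -1)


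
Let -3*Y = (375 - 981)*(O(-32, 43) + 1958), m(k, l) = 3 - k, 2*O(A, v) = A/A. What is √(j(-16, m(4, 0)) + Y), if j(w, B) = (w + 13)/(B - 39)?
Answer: √158246830/20 ≈ 628.98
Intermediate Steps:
O(A, v) = ½ (O(A, v) = (A/A)/2 = (½)*1 = ½)
j(w, B) = (13 + w)/(-39 + B)
Y = 395617 (Y = -(375 - 981)*(½ + 1958)/3 = -(-202)*3917/2 = -⅓*(-1186851) = 395617)
√(j(-16, m(4, 0)) + Y) = √((13 - 16)/(-39 + (3 - 1*4)) + 395617) = √(-3/(-39 + (3 - 4)) + 395617) = √(-3/(-39 - 1) + 395617) = √(-3/(-40) + 395617) = √(-1/40*(-3) + 395617) = √(3/40 + 395617) = √(15824683/40) = √158246830/20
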